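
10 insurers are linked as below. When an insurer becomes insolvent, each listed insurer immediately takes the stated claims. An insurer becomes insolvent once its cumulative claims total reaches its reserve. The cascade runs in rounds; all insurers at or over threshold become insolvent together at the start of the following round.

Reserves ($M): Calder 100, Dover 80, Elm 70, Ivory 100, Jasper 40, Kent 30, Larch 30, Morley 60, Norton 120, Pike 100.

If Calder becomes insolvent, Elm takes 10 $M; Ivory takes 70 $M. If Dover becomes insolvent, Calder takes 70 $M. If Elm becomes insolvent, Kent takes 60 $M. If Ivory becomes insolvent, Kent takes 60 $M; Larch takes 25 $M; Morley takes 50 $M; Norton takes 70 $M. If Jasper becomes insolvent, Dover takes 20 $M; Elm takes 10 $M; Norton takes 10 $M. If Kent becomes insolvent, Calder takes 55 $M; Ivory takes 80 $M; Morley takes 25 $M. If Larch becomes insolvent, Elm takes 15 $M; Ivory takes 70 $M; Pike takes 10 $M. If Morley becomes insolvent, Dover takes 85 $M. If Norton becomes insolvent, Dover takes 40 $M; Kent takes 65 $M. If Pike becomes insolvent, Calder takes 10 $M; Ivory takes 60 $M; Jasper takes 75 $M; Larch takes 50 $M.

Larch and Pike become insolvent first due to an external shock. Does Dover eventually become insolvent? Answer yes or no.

yes

Round 1 — Larch, Pike become insolvent (initial).
  Calder: +10 → 10 < 100
  Elm: +15 → 15 < 70
  Ivory: +70+60 → 130 ≥ 100
  Jasper: +75 → 75 ≥ 40
Round 2 — Ivory, Jasper become insolvent.
  Dover: +20 → 20 < 80
  Elm: +10 → 25 < 70
  Kent: +60 → 60 ≥ 30
  Morley: +50 → 50 < 60
  Norton: +70+10 → 80 < 120
Round 3 — Kent becomes insolvent.
  Calder: +55 → 65 < 100
  Morley: +25 → 75 ≥ 60
Round 4 — Morley becomes insolvent.
  Dover: +85 → 105 ≥ 80
Round 5 — Dover becomes insolvent.
  Calder: +70 → 135 ≥ 100
Round 6 — Calder becomes insolvent.
  Elm: +10 → 35 < 70
No further insolvencies.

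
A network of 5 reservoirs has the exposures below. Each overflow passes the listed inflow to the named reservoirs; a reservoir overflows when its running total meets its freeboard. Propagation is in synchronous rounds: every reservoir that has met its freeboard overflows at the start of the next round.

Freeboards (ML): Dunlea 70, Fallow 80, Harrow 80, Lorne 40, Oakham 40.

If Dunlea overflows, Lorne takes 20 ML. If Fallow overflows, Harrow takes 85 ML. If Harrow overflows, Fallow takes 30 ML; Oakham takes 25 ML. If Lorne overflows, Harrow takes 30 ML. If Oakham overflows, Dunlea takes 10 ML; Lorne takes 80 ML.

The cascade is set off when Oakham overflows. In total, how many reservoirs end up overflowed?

2

Round 1 — Oakham overflows (initial).
  Dunlea: +10 → 10 < 70
  Lorne: +80 → 80 ≥ 40
Round 2 — Lorne overflows.
  Harrow: +30 → 30 < 80
No further overflows.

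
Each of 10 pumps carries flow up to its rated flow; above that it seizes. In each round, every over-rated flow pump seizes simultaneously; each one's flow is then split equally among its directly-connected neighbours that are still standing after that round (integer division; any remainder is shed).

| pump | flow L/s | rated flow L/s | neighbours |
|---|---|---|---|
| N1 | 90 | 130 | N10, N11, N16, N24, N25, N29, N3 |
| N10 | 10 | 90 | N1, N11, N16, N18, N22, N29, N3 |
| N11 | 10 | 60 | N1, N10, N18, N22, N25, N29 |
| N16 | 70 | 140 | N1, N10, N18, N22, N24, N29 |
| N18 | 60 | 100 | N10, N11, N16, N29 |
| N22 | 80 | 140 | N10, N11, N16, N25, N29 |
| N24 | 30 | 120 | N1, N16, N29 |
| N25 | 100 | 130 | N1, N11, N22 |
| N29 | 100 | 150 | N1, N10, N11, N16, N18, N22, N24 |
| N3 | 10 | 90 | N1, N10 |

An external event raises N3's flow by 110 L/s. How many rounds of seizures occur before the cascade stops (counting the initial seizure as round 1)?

Round 1 — N3 at 120 > 90. N3 seizes.
  N3 sheds 120 L/s to N1, N10: 60 each.
    N1: 90+60 = 150 > 130
    N10: 10+60 = 70 ≤ 90
Round 2 — N1 seizes.
  N1 sheds 150 L/s to N10, N11, N16, N24, N25, N29: 25 each.
    N10: 70+25 = 95 > 90
    N11: 10+25 = 35 ≤ 60
    N16: 70+25 = 95 ≤ 140
    N24: 30+25 = 55 ≤ 120
    N25: 100+25 = 125 ≤ 130
    N29: 100+25 = 125 ≤ 150
Round 3 — N10 seizes.
  N10 sheds 95 L/s to N11, N16, N18, N22, N29: 19 each.
    N11: 35+19 = 54 ≤ 60
    N16: 95+19 = 114 ≤ 140
    N18: 60+19 = 79 ≤ 100
    N22: 80+19 = 99 ≤ 140
    N29: 125+19 = 144 ≤ 150
No further seizures.

3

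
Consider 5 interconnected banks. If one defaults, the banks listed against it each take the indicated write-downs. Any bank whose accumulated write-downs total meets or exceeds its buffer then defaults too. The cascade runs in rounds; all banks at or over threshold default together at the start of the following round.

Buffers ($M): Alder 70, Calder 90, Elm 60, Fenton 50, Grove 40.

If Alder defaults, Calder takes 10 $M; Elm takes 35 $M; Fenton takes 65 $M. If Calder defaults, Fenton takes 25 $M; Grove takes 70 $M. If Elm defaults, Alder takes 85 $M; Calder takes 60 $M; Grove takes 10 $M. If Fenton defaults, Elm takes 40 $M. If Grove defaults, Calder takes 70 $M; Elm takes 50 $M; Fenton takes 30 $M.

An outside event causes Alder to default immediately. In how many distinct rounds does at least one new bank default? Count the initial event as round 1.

3

Round 1 — Alder defaults (initial).
  Calder: +10 → 10 < 90
  Elm: +35 → 35 < 60
  Fenton: +65 → 65 ≥ 50
Round 2 — Fenton defaults.
  Elm: +40 → 75 ≥ 60
Round 3 — Elm defaults.
  Calder: +60 → 70 < 90
  Grove: +10 → 10 < 40
No further defaults.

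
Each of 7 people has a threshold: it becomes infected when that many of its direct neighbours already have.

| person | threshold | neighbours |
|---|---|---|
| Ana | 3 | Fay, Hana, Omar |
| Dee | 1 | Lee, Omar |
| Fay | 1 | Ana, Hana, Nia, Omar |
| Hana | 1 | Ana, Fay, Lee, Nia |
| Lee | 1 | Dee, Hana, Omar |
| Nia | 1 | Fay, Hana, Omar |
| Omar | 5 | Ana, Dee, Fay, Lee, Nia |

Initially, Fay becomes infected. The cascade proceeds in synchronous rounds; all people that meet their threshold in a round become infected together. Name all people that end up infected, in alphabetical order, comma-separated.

Dee, Fay, Hana, Lee, Nia

Round 1 — Fay becomes infected (initial).
Round 2 — checking thresholds:
  Ana: 1 of 3 neighbours < 3, holds.
  Hana: 1 of 4 neighbours ≥ 1, becomes infected.
  Nia: 1 of 3 neighbours ≥ 1, becomes infected.
  Omar: 1 of 5 neighbours < 5, holds.
Round 3 — checking thresholds:
  Ana: 2 of 3 neighbours < 3, holds.
  Lee: 1 of 3 neighbours ≥ 1, becomes infected.
  Omar: 2 of 5 neighbours < 5, holds.
Round 4 — checking thresholds:
  Ana: 2 of 3 neighbours < 3, holds.
  Dee: 1 of 2 neighbours ≥ 1, becomes infected.
  Omar: 3 of 5 neighbours < 5, holds.
Round 5 — no new infections; cascade stops.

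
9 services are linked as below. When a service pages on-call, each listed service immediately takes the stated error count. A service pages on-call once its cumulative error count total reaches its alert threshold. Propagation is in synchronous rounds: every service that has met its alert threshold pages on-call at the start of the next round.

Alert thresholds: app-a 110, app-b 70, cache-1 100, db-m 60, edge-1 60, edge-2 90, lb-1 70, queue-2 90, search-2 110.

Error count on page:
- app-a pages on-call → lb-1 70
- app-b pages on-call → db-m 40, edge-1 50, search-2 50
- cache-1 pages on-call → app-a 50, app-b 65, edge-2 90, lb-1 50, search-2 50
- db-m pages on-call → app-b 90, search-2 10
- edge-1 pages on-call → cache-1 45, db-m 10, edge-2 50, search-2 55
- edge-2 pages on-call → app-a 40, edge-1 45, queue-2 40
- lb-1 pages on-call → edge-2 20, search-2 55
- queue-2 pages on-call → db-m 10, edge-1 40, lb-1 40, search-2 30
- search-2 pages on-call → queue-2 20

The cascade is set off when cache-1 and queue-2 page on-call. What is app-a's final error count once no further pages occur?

90

Round 1 — cache-1, queue-2 page on-call (initial).
  app-a: +50 → 50 < 110
  app-b: +65 → 65 < 70
  db-m: +10 → 10 < 60
  edge-1: +40 → 40 < 60
  edge-2: +90 → 90 ≥ 90
  lb-1: +50+40 → 90 ≥ 70
  search-2: +50+30 → 80 < 110
Round 2 — edge-2, lb-1 page on-call.
  app-a: +40 → 90 < 110
  edge-1: +45 → 85 ≥ 60
  search-2: +55 → 135 ≥ 110
Round 3 — edge-1, search-2 page on-call.
  db-m: +10 → 20 < 60
No further pages.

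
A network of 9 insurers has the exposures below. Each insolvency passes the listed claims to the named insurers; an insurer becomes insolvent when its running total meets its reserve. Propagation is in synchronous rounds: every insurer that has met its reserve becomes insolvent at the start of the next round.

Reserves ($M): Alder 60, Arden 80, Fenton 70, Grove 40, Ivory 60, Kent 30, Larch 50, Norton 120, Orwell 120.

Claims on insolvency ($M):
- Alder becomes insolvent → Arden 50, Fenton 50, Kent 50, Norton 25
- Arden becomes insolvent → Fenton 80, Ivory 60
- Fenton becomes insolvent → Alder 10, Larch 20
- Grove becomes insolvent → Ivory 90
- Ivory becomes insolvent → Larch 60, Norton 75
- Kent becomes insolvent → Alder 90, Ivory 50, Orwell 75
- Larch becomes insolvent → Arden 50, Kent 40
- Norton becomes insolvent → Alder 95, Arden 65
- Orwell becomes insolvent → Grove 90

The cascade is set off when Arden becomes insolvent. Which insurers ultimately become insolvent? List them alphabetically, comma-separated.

Alder, Arden, Fenton, Ivory, Kent, Larch

Round 1 — Arden becomes insolvent (initial).
  Fenton: +80 → 80 ≥ 70
  Ivory: +60 → 60 ≥ 60
Round 2 — Fenton, Ivory become insolvent.
  Alder: +10 → 10 < 60
  Larch: +20+60 → 80 ≥ 50
  Norton: +75 → 75 < 120
Round 3 — Larch becomes insolvent.
  Kent: +40 → 40 ≥ 30
Round 4 — Kent becomes insolvent.
  Alder: +90 → 100 ≥ 60
  Orwell: +75 → 75 < 120
Round 5 — Alder becomes insolvent.
  Norton: +25 → 100 < 120
No further insolvencies.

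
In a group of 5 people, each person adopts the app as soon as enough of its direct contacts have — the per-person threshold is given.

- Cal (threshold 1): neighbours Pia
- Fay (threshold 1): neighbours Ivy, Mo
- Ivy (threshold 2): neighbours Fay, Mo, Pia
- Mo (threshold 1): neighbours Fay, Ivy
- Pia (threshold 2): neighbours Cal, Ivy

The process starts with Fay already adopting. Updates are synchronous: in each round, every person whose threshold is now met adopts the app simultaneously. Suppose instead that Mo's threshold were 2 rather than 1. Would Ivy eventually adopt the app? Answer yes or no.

no

With Mo's threshold at 2:
Round 1 — Fay adopts the app (initial).
Round 2 — no new adoptions; cascade stops.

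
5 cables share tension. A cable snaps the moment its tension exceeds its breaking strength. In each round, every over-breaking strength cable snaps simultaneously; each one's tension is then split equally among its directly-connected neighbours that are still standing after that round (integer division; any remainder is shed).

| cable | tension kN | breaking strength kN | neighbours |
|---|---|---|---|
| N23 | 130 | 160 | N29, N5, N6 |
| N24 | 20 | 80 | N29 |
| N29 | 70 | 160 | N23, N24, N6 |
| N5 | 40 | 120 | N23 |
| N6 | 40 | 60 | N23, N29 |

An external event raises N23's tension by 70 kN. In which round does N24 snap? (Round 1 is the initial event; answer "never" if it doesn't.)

4

Round 1 — N23 at 200 > 160. N23 snaps.
  N23 sheds 200 kN to N29, N5, N6: 66 each (2 lost).
    N29: 70+66 = 136 ≤ 160
    N5: 40+66 = 106 ≤ 120
    N6: 40+66 = 106 > 60
Round 2 — N6 snaps.
  N6 sheds 106 kN to N29: 106 each.
    N29: 136+106 = 242 > 160
Round 3 — N29 snaps.
  N29 sheds 242 kN to N24: 242 each.
    N24: 20+242 = 262 > 80
Round 4 — N24 snaps.
  N24 sheds 262 kN: no online neighbours, lost.
No further breaks.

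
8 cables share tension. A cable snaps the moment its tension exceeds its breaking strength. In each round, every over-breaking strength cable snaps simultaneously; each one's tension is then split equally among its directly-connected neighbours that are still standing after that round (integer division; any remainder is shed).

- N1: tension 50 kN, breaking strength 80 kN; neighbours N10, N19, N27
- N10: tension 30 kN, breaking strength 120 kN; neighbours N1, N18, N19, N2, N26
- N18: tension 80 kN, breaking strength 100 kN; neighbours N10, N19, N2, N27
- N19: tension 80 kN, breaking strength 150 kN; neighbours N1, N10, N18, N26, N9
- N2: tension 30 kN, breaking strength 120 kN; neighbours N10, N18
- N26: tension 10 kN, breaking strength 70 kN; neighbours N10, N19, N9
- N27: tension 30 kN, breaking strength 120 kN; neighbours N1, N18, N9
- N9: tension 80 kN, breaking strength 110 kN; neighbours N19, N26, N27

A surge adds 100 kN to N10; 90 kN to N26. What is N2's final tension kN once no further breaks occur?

118

Round 1 — N10 at 130 > 120; N26 at 100 > 70. N10, N26 snap.
  N10 sheds 130 kN to N1, N18, N19, N2: 32 each (2 lost).
    N1: 50+32 = 82 > 80
    N18: 80+32 = 112 > 100
    N19: 80+32 = 112 ≤ 150
    N2: 30+32 = 62 ≤ 120
  N26 sheds 100 kN to N19, N9: 50 each.
    N19: 112+50 = 162 > 150
    N9: 80+50 = 130 > 110
Round 2 — N1, N18, N19, N9 snap.
  N1 sheds 82 kN to N27: 82 each.
    N27: 30+82 = 112 ≤ 120
  N18 sheds 112 kN to N2, N27: 56 each.
    N2: 62+56 = 118 ≤ 120
    N27: 112+56 = 168 > 120
  N19 sheds 162 kN: no online neighbours, lost.
  N9 sheds 130 kN to N27: 130 each.
    N27: 168+130 = 298 > 120
Round 3 — N27 snaps.
  N27 sheds 298 kN: no online neighbours, lost.
No further breaks.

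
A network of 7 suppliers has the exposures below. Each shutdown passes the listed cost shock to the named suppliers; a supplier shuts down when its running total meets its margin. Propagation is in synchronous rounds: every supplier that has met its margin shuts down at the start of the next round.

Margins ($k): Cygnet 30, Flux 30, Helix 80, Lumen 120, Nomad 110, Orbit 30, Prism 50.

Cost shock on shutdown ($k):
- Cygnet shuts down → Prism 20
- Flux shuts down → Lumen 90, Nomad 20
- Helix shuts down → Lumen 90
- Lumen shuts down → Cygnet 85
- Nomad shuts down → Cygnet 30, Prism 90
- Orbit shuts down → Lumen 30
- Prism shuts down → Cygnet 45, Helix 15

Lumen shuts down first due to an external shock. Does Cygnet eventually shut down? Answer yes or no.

Round 1 — Lumen shuts down (initial).
  Cygnet: +85 → 85 ≥ 30
Round 2 — Cygnet shuts down.
  Prism: +20 → 20 < 50
No further shutdowns.

yes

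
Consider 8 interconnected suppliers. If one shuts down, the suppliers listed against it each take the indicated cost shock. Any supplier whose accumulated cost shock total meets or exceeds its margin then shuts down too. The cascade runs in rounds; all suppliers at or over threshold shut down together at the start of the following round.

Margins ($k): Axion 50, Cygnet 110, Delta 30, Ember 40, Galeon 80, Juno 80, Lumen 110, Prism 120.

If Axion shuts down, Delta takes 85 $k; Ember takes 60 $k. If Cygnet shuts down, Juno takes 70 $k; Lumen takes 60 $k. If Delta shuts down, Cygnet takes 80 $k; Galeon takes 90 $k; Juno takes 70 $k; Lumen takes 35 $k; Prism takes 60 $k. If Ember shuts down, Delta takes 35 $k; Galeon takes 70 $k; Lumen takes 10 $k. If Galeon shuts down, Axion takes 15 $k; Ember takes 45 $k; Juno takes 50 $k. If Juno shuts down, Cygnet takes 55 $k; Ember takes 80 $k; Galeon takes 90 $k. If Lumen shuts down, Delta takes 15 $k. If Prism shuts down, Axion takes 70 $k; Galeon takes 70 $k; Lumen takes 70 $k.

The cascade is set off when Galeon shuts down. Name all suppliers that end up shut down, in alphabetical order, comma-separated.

Cygnet, Delta, Ember, Galeon, Juno

Round 1 — Galeon shuts down (initial).
  Axion: +15 → 15 < 50
  Ember: +45 → 45 ≥ 40
  Juno: +50 → 50 < 80
Round 2 — Ember shuts down.
  Delta: +35 → 35 ≥ 30
  Lumen: +10 → 10 < 110
Round 3 — Delta shuts down.
  Cygnet: +80 → 80 < 110
  Juno: +70 → 120 ≥ 80
  Lumen: +35 → 45 < 110
  Prism: +60 → 60 < 120
Round 4 — Juno shuts down.
  Cygnet: +55 → 135 ≥ 110
Round 5 — Cygnet shuts down.
  Lumen: +60 → 105 < 110
No further shutdowns.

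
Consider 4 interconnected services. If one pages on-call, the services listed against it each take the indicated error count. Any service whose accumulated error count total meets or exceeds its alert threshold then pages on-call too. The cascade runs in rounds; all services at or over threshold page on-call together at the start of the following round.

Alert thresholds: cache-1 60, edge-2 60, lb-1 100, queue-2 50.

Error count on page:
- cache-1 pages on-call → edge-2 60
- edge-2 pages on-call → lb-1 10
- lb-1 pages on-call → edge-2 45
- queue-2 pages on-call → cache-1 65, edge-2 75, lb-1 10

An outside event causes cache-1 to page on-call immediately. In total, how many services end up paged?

Round 1 — cache-1 pages on-call (initial).
  edge-2: +60 → 60 ≥ 60
Round 2 — edge-2 pages on-call.
  lb-1: +10 → 10 < 100
No further pages.

2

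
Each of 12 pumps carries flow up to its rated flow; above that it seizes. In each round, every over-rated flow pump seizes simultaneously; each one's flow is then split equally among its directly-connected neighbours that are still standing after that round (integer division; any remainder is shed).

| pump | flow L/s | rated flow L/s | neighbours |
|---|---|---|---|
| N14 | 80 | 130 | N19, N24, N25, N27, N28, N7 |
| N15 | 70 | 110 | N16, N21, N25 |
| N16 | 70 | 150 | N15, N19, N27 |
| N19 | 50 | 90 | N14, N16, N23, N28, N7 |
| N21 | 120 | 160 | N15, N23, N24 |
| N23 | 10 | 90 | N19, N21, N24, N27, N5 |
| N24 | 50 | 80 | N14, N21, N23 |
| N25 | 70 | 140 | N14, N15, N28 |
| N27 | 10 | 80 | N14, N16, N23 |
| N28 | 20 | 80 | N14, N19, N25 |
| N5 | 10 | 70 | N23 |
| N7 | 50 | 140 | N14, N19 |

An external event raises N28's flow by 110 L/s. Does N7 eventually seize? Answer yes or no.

Round 1 — N28 at 130 > 80. N28 seizes.
  N28 sheds 130 L/s to N14, N19, N25: 43 each (1 lost).
    N14: 80+43 = 123 ≤ 130
    N19: 50+43 = 93 > 90
    N25: 70+43 = 113 ≤ 140
Round 2 — N19 seizes.
  N19 sheds 93 L/s to N14, N16, N23, N7: 23 each (1 lost).
    N14: 123+23 = 146 > 130
    N16: 70+23 = 93 ≤ 150
    N23: 10+23 = 33 ≤ 90
    N7: 50+23 = 73 ≤ 140
Round 3 — N14 seizes.
  N14 sheds 146 L/s to N24, N25, N27, N7: 36 each (2 lost).
    N24: 50+36 = 86 > 80
    N25: 113+36 = 149 > 140
    N27: 10+36 = 46 ≤ 80
    N7: 73+36 = 109 ≤ 140
Round 4 — N24, N25 seize.
  N24 sheds 86 L/s to N21, N23: 43 each.
    N21: 120+43 = 163 > 160
    N23: 33+43 = 76 ≤ 90
  N25 sheds 149 L/s to N15: 149 each.
    N15: 70+149 = 219 > 110
Round 5 — N15, N21 seize.
  N15 sheds 219 L/s to N16: 219 each.
    N16: 93+219 = 312 > 150
  N21 sheds 163 L/s to N23: 163 each.
    N23: 76+163 = 239 > 90
Round 6 — N16, N23 seize.
  N16 sheds 312 L/s to N27: 312 each.
    N27: 46+312 = 358 > 80
  N23 sheds 239 L/s to N27, N5: 119 each (1 lost).
    N27: 358+119 = 477 > 80
    N5: 10+119 = 129 > 70
Round 7 — N27, N5 seize.
  N27 sheds 477 L/s: no online neighbours, lost.
  N5 sheds 129 L/s: no online neighbours, lost.
No further seizures.

no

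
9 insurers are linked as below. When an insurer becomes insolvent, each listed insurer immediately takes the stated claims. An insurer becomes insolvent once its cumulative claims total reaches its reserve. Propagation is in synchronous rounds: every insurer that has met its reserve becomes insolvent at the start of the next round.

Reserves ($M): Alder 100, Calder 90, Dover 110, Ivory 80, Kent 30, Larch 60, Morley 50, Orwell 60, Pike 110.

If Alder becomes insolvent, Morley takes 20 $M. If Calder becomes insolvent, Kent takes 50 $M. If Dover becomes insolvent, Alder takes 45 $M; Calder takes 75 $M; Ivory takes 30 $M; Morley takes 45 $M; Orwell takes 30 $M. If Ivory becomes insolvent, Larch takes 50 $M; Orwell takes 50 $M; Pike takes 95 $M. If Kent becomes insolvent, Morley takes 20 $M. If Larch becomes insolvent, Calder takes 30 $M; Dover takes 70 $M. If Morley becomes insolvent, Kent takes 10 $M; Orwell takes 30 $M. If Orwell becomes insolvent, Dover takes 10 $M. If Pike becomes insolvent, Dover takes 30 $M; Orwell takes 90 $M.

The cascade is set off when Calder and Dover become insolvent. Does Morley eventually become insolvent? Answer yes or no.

Round 1 — Calder, Dover become insolvent (initial).
  Alder: +45 → 45 < 100
  Ivory: +30 → 30 < 80
  Kent: +50 → 50 ≥ 30
  Morley: +45 → 45 < 50
  Orwell: +30 → 30 < 60
Round 2 — Kent becomes insolvent.
  Morley: +20 → 65 ≥ 50
Round 3 — Morley becomes insolvent.
  Orwell: +30 → 60 ≥ 60
Round 4 — Orwell becomes insolvent.
No further insolvencies.

yes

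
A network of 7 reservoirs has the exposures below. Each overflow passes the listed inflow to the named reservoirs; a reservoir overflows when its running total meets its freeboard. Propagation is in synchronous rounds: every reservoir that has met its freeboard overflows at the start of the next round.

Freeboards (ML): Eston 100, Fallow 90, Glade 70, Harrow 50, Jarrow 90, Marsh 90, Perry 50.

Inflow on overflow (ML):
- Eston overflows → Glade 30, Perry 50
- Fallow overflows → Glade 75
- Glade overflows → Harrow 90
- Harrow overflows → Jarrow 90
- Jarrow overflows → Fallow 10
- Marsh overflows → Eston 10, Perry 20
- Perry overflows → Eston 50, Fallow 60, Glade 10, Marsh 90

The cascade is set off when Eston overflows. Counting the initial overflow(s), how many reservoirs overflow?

3

Round 1 — Eston overflows (initial).
  Glade: +30 → 30 < 70
  Perry: +50 → 50 ≥ 50
Round 2 — Perry overflows.
  Fallow: +60 → 60 < 90
  Glade: +10 → 40 < 70
  Marsh: +90 → 90 ≥ 90
Round 3 — Marsh overflows.
No further overflows.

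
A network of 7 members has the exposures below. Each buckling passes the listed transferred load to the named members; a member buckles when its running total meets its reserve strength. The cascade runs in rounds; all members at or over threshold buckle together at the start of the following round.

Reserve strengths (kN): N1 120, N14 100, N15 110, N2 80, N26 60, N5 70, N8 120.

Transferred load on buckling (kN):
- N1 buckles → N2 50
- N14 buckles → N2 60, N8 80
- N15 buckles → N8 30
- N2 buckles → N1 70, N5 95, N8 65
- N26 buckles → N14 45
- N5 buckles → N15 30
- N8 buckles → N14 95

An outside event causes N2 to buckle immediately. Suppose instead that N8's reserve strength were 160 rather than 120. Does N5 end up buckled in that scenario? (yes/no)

yes

With N8's reserve strength at 160:
Round 1 — N2 buckles (initial).
  N1: +70 → 70 < 120
  N5: +95 → 95 ≥ 70
  N8: +65 → 65 < 160
Round 2 — N5 buckles.
  N15: +30 → 30 < 110
No further bucklings.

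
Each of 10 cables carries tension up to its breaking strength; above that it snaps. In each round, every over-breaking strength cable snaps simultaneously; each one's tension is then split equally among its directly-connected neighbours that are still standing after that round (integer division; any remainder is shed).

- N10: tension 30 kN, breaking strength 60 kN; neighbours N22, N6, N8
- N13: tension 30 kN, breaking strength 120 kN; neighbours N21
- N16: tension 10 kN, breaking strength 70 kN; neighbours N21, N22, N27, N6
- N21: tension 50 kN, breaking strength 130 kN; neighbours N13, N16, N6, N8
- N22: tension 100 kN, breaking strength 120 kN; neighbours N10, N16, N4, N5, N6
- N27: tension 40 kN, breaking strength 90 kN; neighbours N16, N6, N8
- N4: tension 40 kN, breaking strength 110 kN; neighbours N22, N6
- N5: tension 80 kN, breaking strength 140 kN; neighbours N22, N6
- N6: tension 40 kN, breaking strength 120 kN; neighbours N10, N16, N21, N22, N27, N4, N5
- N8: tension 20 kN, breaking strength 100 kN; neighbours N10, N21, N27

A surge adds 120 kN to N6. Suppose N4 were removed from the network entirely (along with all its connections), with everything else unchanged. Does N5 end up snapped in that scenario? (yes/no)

yes

With N4 removed:
Round 1 — N6 at 160 > 120. N6 snaps.
  N6 sheds 160 kN to N10, N16, N21, N22, N27, N5: 26 each (4 lost).
    N10: 30+26 = 56 ≤ 60
    N16: 10+26 = 36 ≤ 70
    N21: 50+26 = 76 ≤ 130
    N22: 100+26 = 126 > 120
    N27: 40+26 = 66 ≤ 90
    N5: 80+26 = 106 ≤ 140
Round 2 — N22 snaps.
  N22 sheds 126 kN to N10, N16, N5: 42 each.
    N10: 56+42 = 98 > 60
    N16: 36+42 = 78 > 70
    N5: 106+42 = 148 > 140
Round 3 — N10, N16, N5 snap.
  N10 sheds 98 kN to N8: 98 each.
    N8: 20+98 = 118 > 100
  N16 sheds 78 kN to N21, N27: 39 each.
    N21: 76+39 = 115 ≤ 130
    N27: 66+39 = 105 > 90
  N5 sheds 148 kN: no online neighbours, lost.
Round 4 — N27, N8 snap.
  N27 sheds 105 kN: no online neighbours, lost.
  N8 sheds 118 kN to N21: 118 each.
    N21: 115+118 = 233 > 130
Round 5 — N21 snaps.
  N21 sheds 233 kN to N13: 233 each.
    N13: 30+233 = 263 > 120
Round 6 — N13 snaps.
  N13 sheds 263 kN: no online neighbours, lost.
No further breaks.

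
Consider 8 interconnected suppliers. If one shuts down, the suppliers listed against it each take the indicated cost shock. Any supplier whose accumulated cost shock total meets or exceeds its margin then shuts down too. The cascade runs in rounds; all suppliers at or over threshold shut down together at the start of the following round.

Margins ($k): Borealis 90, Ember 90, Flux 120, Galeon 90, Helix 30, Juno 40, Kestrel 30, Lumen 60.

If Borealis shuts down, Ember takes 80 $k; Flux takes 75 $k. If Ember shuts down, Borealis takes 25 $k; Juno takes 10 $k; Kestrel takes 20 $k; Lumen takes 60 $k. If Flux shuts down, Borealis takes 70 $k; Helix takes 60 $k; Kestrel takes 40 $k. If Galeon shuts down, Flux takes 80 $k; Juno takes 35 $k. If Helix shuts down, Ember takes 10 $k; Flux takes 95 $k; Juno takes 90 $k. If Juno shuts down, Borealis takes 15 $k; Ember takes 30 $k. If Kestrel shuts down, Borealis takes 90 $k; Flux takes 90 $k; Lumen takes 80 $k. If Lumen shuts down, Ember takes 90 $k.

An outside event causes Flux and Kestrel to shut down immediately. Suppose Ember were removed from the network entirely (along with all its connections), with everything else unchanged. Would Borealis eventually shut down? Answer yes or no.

yes

With Ember removed:
Round 1 — Flux, Kestrel shut down (initial).
  Borealis: +70+90 → 160 ≥ 90
  Helix: +60 → 60 ≥ 30
  Lumen: +80 → 80 ≥ 60
Round 2 — Borealis, Helix, Lumen shut down.
  Juno: +90 → 90 ≥ 40
Round 3 — Juno shuts down.
No further shutdowns.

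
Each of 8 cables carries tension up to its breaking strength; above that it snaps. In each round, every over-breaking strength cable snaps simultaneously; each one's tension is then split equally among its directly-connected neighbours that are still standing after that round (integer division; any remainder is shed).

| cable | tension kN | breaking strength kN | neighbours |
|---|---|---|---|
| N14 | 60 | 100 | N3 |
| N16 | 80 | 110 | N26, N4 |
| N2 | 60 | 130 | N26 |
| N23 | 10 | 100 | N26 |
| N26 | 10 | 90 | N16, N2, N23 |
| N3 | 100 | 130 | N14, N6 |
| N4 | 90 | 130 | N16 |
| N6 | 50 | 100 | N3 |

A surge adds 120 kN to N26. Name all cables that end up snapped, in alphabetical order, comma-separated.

N16, N26, N4

Round 1 — N26 at 130 > 90. N26 snaps.
  N26 sheds 130 kN to N16, N2, N23: 43 each (1 lost).
    N16: 80+43 = 123 > 110
    N2: 60+43 = 103 ≤ 130
    N23: 10+43 = 53 ≤ 100
Round 2 — N16 snaps.
  N16 sheds 123 kN to N4: 123 each.
    N4: 90+123 = 213 > 130
Round 3 — N4 snaps.
  N4 sheds 213 kN: no online neighbours, lost.
No further breaks.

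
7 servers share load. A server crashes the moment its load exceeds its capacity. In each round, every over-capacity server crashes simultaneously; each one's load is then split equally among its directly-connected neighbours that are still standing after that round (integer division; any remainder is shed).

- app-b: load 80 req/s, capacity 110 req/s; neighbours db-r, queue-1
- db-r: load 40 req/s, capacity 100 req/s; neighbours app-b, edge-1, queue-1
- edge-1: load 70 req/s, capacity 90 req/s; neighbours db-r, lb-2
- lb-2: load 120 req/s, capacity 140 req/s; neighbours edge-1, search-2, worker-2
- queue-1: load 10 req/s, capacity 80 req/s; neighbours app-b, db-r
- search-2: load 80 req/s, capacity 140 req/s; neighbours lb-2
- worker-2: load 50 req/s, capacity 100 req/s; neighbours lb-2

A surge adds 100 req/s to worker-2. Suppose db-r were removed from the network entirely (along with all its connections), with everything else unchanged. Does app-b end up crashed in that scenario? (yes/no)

no

With db-r removed:
Round 1 — worker-2 at 150 > 100. worker-2 crashes.
  worker-2 sheds 150 req/s to lb-2: 150 each.
    lb-2: 120+150 = 270 > 140
Round 2 — lb-2 crashes.
  lb-2 sheds 270 req/s to edge-1, search-2: 135 each.
    edge-1: 70+135 = 205 > 90
    search-2: 80+135 = 215 > 140
Round 3 — edge-1, search-2 crash.
  edge-1 sheds 205 req/s: no online neighbours, lost.
  search-2 sheds 215 req/s: no online neighbours, lost.
No further crashes.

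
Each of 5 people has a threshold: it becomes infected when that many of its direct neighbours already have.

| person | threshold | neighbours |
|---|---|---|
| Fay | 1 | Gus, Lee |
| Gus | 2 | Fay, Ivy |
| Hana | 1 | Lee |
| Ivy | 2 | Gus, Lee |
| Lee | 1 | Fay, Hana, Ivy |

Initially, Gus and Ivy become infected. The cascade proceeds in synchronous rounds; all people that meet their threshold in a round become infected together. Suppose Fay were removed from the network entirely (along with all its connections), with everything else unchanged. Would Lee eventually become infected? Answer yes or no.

yes

With Fay removed:
Round 1 — Gus, Ivy become infected (initial).
Round 2 — checking thresholds:
  Lee: 1 of 2 neighbours ≥ 1, becomes infected.
Round 3 — checking thresholds:
  Hana: 1 of 1 neighbours ≥ 1, becomes infected.
Round 4 — no new infections; cascade stops.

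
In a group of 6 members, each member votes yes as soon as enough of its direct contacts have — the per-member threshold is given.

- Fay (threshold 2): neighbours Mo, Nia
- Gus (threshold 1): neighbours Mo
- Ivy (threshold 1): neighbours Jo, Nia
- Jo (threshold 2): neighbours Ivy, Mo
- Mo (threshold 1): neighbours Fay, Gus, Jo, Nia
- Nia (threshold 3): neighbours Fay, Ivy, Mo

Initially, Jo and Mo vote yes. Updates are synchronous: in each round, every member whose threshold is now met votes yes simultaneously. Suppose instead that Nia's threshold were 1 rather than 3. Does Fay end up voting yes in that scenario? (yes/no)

yes

With Nia's threshold at 1:
Round 1 — Jo, Mo vote yes (initial).
Round 2 — checking thresholds:
  Fay: 1 of 2 neighbours < 2, below threshold.
  Gus: 1 of 1 neighbours ≥ 1, votes yes.
  Ivy: 1 of 2 neighbours ≥ 1, votes yes.
  Nia: 1 of 3 neighbours ≥ 1, votes yes.
Round 3 — checking thresholds:
  Fay: 2 of 2 neighbours ≥ 2, votes yes.
Round 4 — no new yes votes; cascade stops.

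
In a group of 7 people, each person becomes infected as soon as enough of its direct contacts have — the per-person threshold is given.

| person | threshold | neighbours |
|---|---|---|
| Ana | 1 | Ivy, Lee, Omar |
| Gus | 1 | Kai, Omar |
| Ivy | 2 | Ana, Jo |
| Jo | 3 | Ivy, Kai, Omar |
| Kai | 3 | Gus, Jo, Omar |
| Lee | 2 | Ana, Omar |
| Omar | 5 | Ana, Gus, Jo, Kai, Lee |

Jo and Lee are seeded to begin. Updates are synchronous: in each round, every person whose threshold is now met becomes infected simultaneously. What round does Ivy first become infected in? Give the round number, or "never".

3

Round 1 — Jo, Lee become infected (initial).
Round 2 — checking thresholds:
  Ana: 1 of 3 neighbours ≥ 1, becomes infected.
  Ivy: 1 of 2 neighbours < 2, not yet.
  Kai: 1 of 3 neighbours < 3, not yet.
  Omar: 2 of 5 neighbours < 5, not yet.
Round 3 — checking thresholds:
  Ivy: 2 of 2 neighbours ≥ 2, becomes infected.
  Kai: 1 of 3 neighbours < 3, not yet.
  Omar: 3 of 5 neighbours < 5, not yet.
Round 4 — no new infections; cascade stops.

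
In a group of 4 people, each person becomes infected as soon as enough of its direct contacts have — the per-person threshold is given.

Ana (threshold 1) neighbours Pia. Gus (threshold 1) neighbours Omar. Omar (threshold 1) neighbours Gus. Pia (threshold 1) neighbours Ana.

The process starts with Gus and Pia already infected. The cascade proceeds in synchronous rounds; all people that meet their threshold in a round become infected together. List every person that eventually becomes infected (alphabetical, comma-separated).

Ana, Gus, Omar, Pia

Round 1 — Gus, Pia become infected (initial).
Round 2 — checking thresholds:
  Ana: 1 of 1 neighbours ≥ 1, becomes infected.
  Omar: 1 of 1 neighbours ≥ 1, becomes infected.
Round 3 — no new infections; cascade stops.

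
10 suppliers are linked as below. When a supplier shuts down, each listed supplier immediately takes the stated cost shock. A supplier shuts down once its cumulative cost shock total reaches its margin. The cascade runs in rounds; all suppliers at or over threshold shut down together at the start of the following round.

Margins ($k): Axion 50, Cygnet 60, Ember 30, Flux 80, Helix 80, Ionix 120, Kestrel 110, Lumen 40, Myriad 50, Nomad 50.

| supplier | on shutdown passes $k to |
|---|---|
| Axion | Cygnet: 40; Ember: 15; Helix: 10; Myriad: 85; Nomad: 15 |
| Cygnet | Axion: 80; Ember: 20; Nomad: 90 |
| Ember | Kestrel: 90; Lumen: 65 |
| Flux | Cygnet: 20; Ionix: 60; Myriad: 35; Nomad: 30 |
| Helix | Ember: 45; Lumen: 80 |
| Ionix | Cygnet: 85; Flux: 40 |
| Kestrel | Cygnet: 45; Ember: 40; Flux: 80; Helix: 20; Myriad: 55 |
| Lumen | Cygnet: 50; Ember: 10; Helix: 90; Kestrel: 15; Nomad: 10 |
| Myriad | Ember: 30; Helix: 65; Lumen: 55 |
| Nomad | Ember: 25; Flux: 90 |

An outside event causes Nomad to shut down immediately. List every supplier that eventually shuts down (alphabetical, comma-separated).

Round 1 — Nomad shuts down (initial).
  Ember: +25 → 25 < 30
  Flux: +90 → 90 ≥ 80
Round 2 — Flux shuts down.
  Cygnet: +20 → 20 < 60
  Ionix: +60 → 60 < 120
  Myriad: +35 → 35 < 50
No further shutdowns.

Flux, Nomad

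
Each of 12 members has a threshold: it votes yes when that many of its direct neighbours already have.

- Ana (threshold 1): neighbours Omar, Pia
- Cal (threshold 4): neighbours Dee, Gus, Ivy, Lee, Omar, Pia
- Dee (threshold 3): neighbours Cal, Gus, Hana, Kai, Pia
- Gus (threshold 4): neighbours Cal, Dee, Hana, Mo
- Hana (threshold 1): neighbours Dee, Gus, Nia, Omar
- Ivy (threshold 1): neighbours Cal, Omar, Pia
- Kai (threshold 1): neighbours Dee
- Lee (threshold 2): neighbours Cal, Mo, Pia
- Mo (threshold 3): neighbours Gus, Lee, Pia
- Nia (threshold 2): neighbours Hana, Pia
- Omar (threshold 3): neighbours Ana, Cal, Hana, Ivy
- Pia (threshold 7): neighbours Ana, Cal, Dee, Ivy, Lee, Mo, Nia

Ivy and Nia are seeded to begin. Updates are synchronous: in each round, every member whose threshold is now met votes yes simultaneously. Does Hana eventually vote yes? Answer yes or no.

Round 1 — Ivy, Nia vote yes (initial).
Round 2 — checking thresholds:
  Cal: 1 of 6 neighbours < 4, below threshold.
  Hana: 1 of 4 neighbours ≥ 1, votes yes.
  Omar: 1 of 4 neighbours < 3, below threshold.
  Pia: 2 of 7 neighbours < 7, below threshold.
Round 3 — no new yes votes; cascade stops.

yes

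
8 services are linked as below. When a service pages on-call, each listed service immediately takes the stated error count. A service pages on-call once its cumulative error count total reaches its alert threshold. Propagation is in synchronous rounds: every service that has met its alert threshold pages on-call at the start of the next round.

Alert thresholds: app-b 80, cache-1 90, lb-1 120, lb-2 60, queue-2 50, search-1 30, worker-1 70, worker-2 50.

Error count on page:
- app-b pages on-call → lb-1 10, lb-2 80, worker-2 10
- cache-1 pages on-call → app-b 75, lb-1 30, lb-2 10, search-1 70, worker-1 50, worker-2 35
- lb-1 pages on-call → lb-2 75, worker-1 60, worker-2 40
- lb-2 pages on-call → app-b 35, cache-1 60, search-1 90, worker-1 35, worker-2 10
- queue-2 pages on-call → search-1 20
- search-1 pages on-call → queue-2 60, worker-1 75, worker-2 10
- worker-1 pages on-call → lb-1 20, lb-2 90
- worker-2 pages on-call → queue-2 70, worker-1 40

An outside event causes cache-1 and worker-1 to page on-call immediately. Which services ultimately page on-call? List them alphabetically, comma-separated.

Round 1 — cache-1, worker-1 page on-call (initial).
  app-b: +75 → 75 < 80
  lb-1: +30+20 → 50 < 120
  lb-2: +10+90 → 100 ≥ 60
  search-1: +70 → 70 ≥ 30
  worker-2: +35 → 35 < 50
Round 2 — lb-2, search-1 page on-call.
  app-b: +35 → 110 ≥ 80
  queue-2: +60 → 60 ≥ 50
  worker-2: +10+10 → 55 ≥ 50
Round 3 — app-b, queue-2, worker-2 page on-call.
  lb-1: +10 → 60 < 120
No further pages.

app-b, cache-1, lb-2, queue-2, search-1, worker-1, worker-2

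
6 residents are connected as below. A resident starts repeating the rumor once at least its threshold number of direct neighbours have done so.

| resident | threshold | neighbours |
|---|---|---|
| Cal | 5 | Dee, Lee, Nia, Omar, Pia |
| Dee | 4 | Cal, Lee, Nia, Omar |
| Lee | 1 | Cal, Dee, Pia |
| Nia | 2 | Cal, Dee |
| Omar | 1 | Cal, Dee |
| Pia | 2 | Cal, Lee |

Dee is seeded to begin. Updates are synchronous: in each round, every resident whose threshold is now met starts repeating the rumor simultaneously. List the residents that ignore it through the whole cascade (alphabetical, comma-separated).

Cal, Nia, Pia

Round 1 — Dee starts repeating the rumor (initial).
Round 2 — checking thresholds:
  Cal: 1 of 5 neighbours < 5, below threshold.
  Lee: 1 of 3 neighbours ≥ 1, starts repeating the rumor.
  Nia: 1 of 2 neighbours < 2, below threshold.
  Omar: 1 of 2 neighbours ≥ 1, starts repeating the rumor.
Round 3 — no new spreads; cascade stops.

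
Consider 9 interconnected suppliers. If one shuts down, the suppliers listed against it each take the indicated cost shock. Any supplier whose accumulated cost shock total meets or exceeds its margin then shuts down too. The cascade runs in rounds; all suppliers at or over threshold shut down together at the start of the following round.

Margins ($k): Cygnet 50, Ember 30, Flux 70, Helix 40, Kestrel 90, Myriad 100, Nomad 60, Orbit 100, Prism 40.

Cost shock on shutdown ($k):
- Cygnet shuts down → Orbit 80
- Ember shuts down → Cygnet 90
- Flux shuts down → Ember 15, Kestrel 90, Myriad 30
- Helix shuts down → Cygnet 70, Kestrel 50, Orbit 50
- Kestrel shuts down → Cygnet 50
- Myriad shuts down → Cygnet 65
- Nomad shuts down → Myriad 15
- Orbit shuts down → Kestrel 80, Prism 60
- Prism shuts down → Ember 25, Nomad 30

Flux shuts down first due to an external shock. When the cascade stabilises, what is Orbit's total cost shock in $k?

Round 1 — Flux shuts down (initial).
  Ember: +15 → 15 < 30
  Kestrel: +90 → 90 ≥ 90
  Myriad: +30 → 30 < 100
Round 2 — Kestrel shuts down.
  Cygnet: +50 → 50 ≥ 50
Round 3 — Cygnet shuts down.
  Orbit: +80 → 80 < 100
No further shutdowns.

80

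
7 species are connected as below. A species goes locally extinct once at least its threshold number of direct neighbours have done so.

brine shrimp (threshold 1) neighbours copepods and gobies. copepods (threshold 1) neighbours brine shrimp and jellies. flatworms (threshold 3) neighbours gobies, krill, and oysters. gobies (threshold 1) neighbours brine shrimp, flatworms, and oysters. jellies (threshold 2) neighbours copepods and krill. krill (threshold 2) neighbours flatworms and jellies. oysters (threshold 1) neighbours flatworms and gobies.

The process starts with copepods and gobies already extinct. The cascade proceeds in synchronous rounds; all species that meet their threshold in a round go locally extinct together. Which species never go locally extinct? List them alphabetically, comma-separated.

flatworms, jellies, krill

Round 1 — copepods, gobies go locally extinct (initial).
Round 2 — checking thresholds:
  brine shrimp: 2 of 2 neighbours ≥ 1, goes locally extinct.
  flatworms: 1 of 3 neighbours < 3, holds.
  jellies: 1 of 2 neighbours < 2, holds.
  oysters: 1 of 2 neighbours ≥ 1, goes locally extinct.
Round 3 — no new extinctions; cascade stops.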